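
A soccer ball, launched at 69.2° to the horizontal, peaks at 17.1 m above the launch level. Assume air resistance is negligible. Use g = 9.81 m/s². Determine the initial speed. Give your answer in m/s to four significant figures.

At the peak v_y = 0, so v_y0 = √(2gH) = √(2 × 9.81 × 17.1) = 18.32 m/s.
v_y0 = v₀ sin θ ⇒ v₀ = 18.32 / sin 69.2° = 19.59 m/s.

19.59 m/s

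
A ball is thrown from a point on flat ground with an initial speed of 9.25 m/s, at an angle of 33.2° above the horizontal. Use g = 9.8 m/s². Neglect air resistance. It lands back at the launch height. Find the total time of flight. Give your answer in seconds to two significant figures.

Horizontal component vₓ = 9.250 cos 33.2° = 7.740 m/s; vertical v_y0 = 9.250 sin 33.2° = 5.065 m/s.
Time of flight on level ground: T = 2 v_y0 / g = 2 × 5.065 / 9.80 = 1.034 s.

1.0 s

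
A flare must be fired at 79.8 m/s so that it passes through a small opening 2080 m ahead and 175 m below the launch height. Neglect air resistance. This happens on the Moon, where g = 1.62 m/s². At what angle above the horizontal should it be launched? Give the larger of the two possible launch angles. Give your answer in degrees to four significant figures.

Trajectory: y = x tanθ − g x² (1 + tan²θ)/(2v₀²). With x = 2080, y = −175, v₀ = 79.8, g = 1.62:
550.3 tan²θ − 2080 tanθ + (375.3) = 0.
tanθ = [2080 ± √(2080² − 4 × 550.3 × (375.3))] / (2 × 550.3) = (2080 ± 1871) / 1101, giving tanθ = 0.1900 or 3.590.
θ = 10.76° or 74.43°; the larger is 74.43°.

74.43°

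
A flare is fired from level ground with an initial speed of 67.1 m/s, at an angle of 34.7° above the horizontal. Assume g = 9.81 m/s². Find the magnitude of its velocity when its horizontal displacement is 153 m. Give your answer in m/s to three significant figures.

56.3 m/s

Horizontal component vₓ = 67.10 cos 34.7° = 55.17 m/s; vertical v_y0 = 67.10 sin 34.7° = 38.20 m/s.
x = vₓ t ⇒ t = 153/55.17 = 2.773 s.
Vertical velocity there: v_y = v_y0 − g t = 38.20 − 9.81 × 2.773 = 10.99 m/s.
Speed: √(vₓ² + v_y²) = √(55.17² + 10.99²) = 56.25 m/s.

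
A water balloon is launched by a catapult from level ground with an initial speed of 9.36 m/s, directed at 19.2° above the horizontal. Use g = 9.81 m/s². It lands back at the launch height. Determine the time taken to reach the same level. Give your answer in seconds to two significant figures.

0.63 s

Components: vₓ = 9.360 cos 19.2° = 8.839 m/s, v_y0 = 9.360 sin 19.2° = 3.078 m/s.
It returns to y = 0 when t = 2 v_y0 / g = 2(3.078)/9.81 = 0.6276 s.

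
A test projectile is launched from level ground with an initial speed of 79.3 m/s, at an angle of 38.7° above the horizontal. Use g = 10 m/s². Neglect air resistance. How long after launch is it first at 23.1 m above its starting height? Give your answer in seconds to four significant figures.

Resolve: vₓ = 79.30 cos 38.7° = 61.89 m/s and v_y0 = 79.30 sin 38.7° = 49.58 m/s.
Require v_y0 t − ½ g t² = 23.1, i.e. 5.000 t² − 49.58 t + 23.1 = 0.
Quadratic formula: t = (49.58 ± √1996.3) / 10.0 = (49.58 ± 44.68) / 10.0 → t = 0.4901 s or 9.426 s.
The first (ascending) time is 0.4901 s.

0.4901 s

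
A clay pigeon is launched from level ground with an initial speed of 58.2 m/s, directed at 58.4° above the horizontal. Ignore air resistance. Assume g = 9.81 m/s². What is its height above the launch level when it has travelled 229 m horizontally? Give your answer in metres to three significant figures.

95.7 m

Resolve: vₓ = 58.20 cos 58.4° = 30.50 m/s and v_y0 = 58.20 sin 58.4° = 49.57 m/s.
x = vₓ t ⇒ t = 229/30.50 = 7.509 s.
Height: y = v_y0 t − ½ g t² = 49.57 × 7.509 − 4.905 × 7.509² = 372.2 − 276.6 = 95.65 m.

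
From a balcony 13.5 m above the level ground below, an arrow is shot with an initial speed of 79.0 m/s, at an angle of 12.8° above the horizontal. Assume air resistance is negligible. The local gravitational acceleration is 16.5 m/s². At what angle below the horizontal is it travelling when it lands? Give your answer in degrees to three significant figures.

19.6°

vₓ = 79.00 cos 12.8° = 77.04 m/s; v_y0 = 79.00 sin 12.8° = 17.50 m/s.
Vertical motion (up positive, ground at y = 0): 8.250 t² − (17.50) t − 13.5 = 0, so t = (17.50 + √(17.50² + 2·16.5·13.5)) / 16.5 = (17.50 + 27.42) / 16.5 = 2.723 s.
At impact: v_y = v_y0 − g t = −27.42 m/s; vₓ = 77.04 m/s.
Angle below horizontal: arctan(|v_y|/vₓ) = arctan(27.42/77.04) = 19.59°.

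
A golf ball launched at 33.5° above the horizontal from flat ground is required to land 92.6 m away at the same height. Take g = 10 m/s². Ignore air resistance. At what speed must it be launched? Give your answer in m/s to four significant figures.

31.72 m/s

Level-ground range: R = v₀² sin(2θ)/g, so v₀ = √(gR / sin 2θ).
v₀ = √(10.0 × 92.6 / sin 67.00°) = √(926.0 / 0.9205) = √1006.0 = 31.72 m/s.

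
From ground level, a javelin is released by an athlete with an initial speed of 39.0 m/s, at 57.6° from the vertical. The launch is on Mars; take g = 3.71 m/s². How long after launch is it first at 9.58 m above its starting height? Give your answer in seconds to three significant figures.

0.479 s

Resolve: vₓ = 39.00 sin 57.6° = 32.93 m/s and v_y0 = 39.00 cos 57.6° = 20.90 m/s.
Height y(t) = 20.90 t − 1.855 t² = 9.58 gives 1.855 t² − 20.90 t + 9.58 = 0.
Quadratic formula: t = (20.90 ± √365.61) / 3.71 = (20.90 ± 19.12) / 3.71 → t = 0.4788 s or 10.79 s.
The first (ascending) time is 0.4788 s.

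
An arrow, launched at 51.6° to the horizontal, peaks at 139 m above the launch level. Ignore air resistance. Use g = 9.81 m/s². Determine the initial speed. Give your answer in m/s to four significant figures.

66.64 m/s

At the peak v_y = 0, so v_y0 = √(2gH) = √(2 × 9.81 × 139) = 52.22 m/s.
v_y0 = v₀ sin θ ⇒ v₀ = 52.22 / sin 51.6° = 66.64 m/s.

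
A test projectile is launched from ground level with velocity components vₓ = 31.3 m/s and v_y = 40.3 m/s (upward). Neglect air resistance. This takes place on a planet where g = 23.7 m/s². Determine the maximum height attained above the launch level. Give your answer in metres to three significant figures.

34.3 m

At the apex v_y = 0, so H = v_y0²/(2g) = 40.30²/47.40 = 34.26 m.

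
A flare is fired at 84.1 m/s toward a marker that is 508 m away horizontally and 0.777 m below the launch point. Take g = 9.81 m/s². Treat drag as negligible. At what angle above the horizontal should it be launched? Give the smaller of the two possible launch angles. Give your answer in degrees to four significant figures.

Trajectory: y = x tanθ − g x² (1 + tan²θ)/(2v₀²). With x = 508, y = −0.777, v₀ = 84.1, g = 9.81:
179.0 tan²θ − 508 tanθ + (178.2) = 0.
tanθ = [508 ± √(508² − 4 × 179.0 × (178.2))] / (2 × 179.0) = (508 ± 361.3) / 357.9, giving tanθ = 0.4100 or 2.429.
θ = 22.29° or 67.62°; the smaller is 22.29°.

22.29°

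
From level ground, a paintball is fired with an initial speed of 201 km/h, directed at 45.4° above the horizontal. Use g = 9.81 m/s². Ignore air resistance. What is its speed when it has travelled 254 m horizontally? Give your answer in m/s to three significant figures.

Convert: 201 km/h = 201/3.6 = 55.83 m/s.
Horizontal component vₓ = 55.83 cos 45.4° = 39.20 m/s; vertical v_y0 = 55.83 sin 45.4° = 39.75 m/s.
x = vₓ t ⇒ t = 254/39.20 = 6.479 s.
Vertical velocity there: v_y = v_y0 − g t = 39.75 − 9.81 × 6.479 = −23.80 m/s.
Speed: √(vₓ² + v_y²) = √(39.20² + 23.80²) = 45.86 m/s.

45.9 m/s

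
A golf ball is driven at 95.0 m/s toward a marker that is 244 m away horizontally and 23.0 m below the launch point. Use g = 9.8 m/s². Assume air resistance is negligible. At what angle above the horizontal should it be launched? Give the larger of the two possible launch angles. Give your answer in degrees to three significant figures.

Trajectory: y = x tanθ − g x² (1 + tan²θ)/(2v₀²). With x = 244, y = −23.0, v₀ = 95.0, g = 9.80:
32.32 tan²θ − 244 tanθ + (9.324) = 0.
tanθ = [244 ± √(244² − 4 × 32.32 × (9.324))] / (2 × 32.32) = (244 ± 241.5) / 64.65, giving tanθ = 0.03841 or 7.510.
θ = 2.200° or 82.42°; the larger is 82.42°.

82.4°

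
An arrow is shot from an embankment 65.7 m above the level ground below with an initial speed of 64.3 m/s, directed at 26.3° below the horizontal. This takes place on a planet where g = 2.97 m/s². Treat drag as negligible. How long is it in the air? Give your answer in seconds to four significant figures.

Resolve: vₓ = 64.30 cos 26.3° = 57.64 m/s and v_y0 = −28.49 m/s (downward).
With up positive and y = 0 at the ground: y(t) = 65.7 + (−28.49) t − 1.485 t². Setting y = 0 and taking the positive root: t = [−28.49 + √(28.49² + 2·2.97·65.7)] / 2.97 = (−28.49 + 34.67) / 2.97 = 2.080 s.

2.080 s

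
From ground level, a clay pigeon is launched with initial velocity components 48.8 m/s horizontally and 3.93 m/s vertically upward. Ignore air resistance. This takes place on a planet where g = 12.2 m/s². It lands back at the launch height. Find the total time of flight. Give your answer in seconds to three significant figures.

0.644 s

Landing at launch height ⇒ T = 2 v_y0 / g = 2 × 3.930 / 12.2 = 0.6443 s.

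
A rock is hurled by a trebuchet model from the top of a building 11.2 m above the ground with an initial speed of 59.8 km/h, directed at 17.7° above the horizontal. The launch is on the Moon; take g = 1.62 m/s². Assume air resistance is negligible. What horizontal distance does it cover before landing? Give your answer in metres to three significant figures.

126 m

Convert: 59.8 km/h = 59.8/3.6 = 16.61 m/s.
Components: vₓ = 16.61 cos 17.7° = 15.82 m/s, v_y0 = 16.61 sin 17.7° = 5.050 m/s.
The projectile lands when y = 11.2 + (5.050) t − ½·1.62·t² = 0. Positive root: t = (5.050 + √(5.050² + 2·1.62·11.2)) / 1.62 = (5.050 + 7.861) / 1.62 = 7.970 s.
Horizontal distance: R = vₓ t = 15.82 × 7.970 = 126.1 m.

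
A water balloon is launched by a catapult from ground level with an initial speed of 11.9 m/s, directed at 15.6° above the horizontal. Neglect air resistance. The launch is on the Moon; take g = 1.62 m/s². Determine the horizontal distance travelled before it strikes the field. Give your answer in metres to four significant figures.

45.28 m

Horizontal component vₓ = 11.90 cos 15.6° = 11.46 m/s; vertical v_y0 = 11.90 sin 15.6° = 3.200 m/s.
Time aloft: T = 2 v_y0 / g = 2 × 3.200 / 1.62 = 3.951 s.
Range: R = vₓ T = 11.46 × 3.951 = 45.28 m.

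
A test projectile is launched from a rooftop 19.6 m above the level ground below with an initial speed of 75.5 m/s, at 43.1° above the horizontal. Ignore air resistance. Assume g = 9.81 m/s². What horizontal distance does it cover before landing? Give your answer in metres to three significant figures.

Resolve: vₓ = 75.50 cos 43.1° = 55.13 m/s and v_y0 = 75.50 sin 43.1° = 51.59 m/s.
With up positive and y = 0 at the ground: y(t) = 19.6 + (51.59) t − 4.905 t². Setting y = 0 and taking the positive root: t = [51.59 + √(51.59² + 2·9.81·19.6)] / 9.81 = (51.59 + 55.19) / 9.81 = 10.88 s.
Horizontal distance: R = vₓ t = 55.13 × 10.88 = 600.0 m.

600 m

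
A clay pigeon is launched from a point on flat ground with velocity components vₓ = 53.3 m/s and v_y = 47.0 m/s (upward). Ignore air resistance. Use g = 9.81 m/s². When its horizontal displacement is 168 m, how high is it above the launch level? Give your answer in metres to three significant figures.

x = vₓ t ⇒ t = 168/53.30 = 3.152 s.
Height: y = v_y0 t − ½ g t² = 47.00 × 3.152 − 4.905 × 3.152² = 148.1 − 48.73 = 99.41 m.

99.4 m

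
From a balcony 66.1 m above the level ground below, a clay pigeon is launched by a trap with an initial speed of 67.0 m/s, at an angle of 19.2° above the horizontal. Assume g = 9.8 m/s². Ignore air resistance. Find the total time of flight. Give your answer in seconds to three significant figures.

Resolve: vₓ = 67.00 cos 19.2° = 63.27 m/s and v_y0 = 67.00 sin 19.2° = 22.03 m/s.
With up positive and y = 0 at the ground: y(t) = 66.1 + (22.03) t − 4.900 t². Setting y = 0 and taking the positive root: t = [22.03 + √(22.03² + 2·9.80·66.1)] / 9.80 = (22.03 + 42.20) / 9.80 = 6.555 s.

6.55 s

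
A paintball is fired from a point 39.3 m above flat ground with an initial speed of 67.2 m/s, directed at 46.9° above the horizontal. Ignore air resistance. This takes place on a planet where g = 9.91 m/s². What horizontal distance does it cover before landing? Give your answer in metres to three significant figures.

Components: vₓ = 67.20 cos 46.9° = 45.92 m/s, v_y0 = 67.20 sin 46.9° = 49.07 m/s.
Vertical motion (up positive, ground at y = 0): 4.955 t² − (49.07) t − 39.3 = 0, so t = (49.07 + √(49.07² + 2·9.91·39.3)) / 9.91 = (49.07 + 56.45) / 9.91 = 10.65 s.
Horizontal distance: R = vₓ t = 45.92 × 10.65 = 488.9 m.

489 m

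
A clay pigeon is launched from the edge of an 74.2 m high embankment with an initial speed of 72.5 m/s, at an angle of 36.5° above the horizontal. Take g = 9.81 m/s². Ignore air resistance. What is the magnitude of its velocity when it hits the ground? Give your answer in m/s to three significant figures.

81.9 m/s

Horizontal component vₓ = 72.50 cos 36.5° = 58.28 m/s; vertical v_y0 = 72.50 sin 36.5° = 43.12 m/s.
Vertical motion (up positive, ground at y = 0): 4.905 t² − (43.12) t − 74.2 = 0, so t = (43.12 + √(43.12² + 2·9.81·74.2)) / 9.81 = (43.12 + 57.58) / 9.81 = 10.27 s.
Vertical velocity at impact: v_y = v_y0 − g t = 43.12 − 9.81 × 10.27 = −57.58 m/s.
Speed: |v| = √(vₓ² + v_y²) = √(58.28² + 57.58²) = 81.93 m/s.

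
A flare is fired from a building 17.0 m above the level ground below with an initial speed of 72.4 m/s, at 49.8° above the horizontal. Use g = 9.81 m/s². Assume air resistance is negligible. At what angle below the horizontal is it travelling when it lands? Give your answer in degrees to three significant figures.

51.3°

vₓ = 72.40 cos 49.8° = 46.73 m/s; v_y0 = 72.40 sin 49.8° = 55.30 m/s.
With up positive and y = 0 at the ground: y(t) = 17.0 + (55.30) t − 4.905 t². Setting y = 0 and taking the positive root: t = [55.30 + √(55.30² + 2·9.81·17.0)] / 9.81 = (55.30 + 58.24) / 9.81 = 11.57 s.
At impact: v_y = v_y0 − g t = −58.24 m/s; vₓ = 46.73 m/s.
Angle below horizontal: arctan(|v_y|/vₓ) = arctan(58.24/46.73) = 51.26°.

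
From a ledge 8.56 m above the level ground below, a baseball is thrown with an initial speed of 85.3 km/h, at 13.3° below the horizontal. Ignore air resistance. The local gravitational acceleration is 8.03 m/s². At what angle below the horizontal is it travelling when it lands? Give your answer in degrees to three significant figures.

29.3°

Convert: 85.3 km/h = 85.3/3.6 = 23.69 m/s.
Resolve: vₓ = 23.69 cos 13.3° = 23.06 m/s and v_y0 = −5.451 m/s (downward).
Vertical motion (up positive, ground at y = 0): 4.015 t² − (−5.451) t − 8.56 = 0, so t = (−5.451 + √(5.451² + 2·8.03·8.56)) / 8.03 = (−5.451 + 12.93) / 8.03 = 0.9314 s.
At impact: v_y = v_y0 − g t = −12.93 m/s; vₓ = 23.06 m/s.
Angle below horizontal: arctan(|v_y|/vₓ) = arctan(12.93/23.06) = 29.28°.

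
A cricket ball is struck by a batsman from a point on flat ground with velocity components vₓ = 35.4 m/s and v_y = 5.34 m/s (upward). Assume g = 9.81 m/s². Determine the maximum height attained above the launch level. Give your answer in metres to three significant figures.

1.45 m

Peak height H = v_y0² / (2g) = 28.516 / 19.62 = 1.453 m.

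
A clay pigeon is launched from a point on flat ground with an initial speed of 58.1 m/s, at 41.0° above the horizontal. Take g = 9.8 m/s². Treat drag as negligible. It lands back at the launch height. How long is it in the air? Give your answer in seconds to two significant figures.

Resolve: vₓ = 58.10 cos 41.0° = 43.85 m/s and v_y0 = 58.10 sin 41.0° = 38.12 m/s.
Landing at launch height ⇒ T = 2 v_y0 / g = 2 × 38.12 / 9.80 = 7.779 s.

7.8 s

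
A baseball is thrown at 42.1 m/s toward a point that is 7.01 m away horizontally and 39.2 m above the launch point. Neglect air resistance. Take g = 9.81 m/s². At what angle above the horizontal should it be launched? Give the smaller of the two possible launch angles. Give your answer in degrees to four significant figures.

Trajectory: y = x tanθ − g x² (1 + tan²θ)/(2v₀²). With x = 7.01, y = 39.2, v₀ = 42.1, g = 9.81:
0.1360 tan²θ − 7.01 tanθ + (39.34) = 0.
tanθ = [7.01 ± √(7.01² − 4 × 0.1360 × (39.34))] / (2 × 0.1360) = (7.01 ± 5.267) / 0.2720, giving tanθ = 6.408 or 45.14.
θ = 81.13° or 88.73°; the smaller is 81.13°.

81.13°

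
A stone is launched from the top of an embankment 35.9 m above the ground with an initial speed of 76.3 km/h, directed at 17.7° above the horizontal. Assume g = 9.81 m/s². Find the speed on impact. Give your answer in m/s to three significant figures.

34.0 m/s

Convert: 76.3 km/h = 76.3/3.6 = 21.19 m/s.
vₓ = 21.19 cos 17.7° = 20.19 m/s; v_y0 = 21.19 sin 17.7° = 6.444 m/s.
With up positive and y = 0 at the ground: y(t) = 35.9 + (6.444) t − 4.905 t². Setting y = 0 and taking the positive root: t = [6.444 + √(6.444² + 2·9.81·35.9)] / 9.81 = (6.444 + 27.31) / 9.81 = 3.441 s.
Vertical velocity at impact: v_y = v_y0 − g t = 6.444 − 9.81 × 3.441 = −27.31 m/s.
Speed: |v| = √(vₓ² + v_y²) = √(20.19² + 27.31²) = 33.96 m/s.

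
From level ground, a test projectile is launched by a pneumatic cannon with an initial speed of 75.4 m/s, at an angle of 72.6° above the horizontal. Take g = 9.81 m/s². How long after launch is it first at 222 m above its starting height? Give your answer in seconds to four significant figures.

Components: vₓ = 75.40 cos 72.6° = 22.55 m/s, v_y0 = 75.40 sin 72.6° = 71.95 m/s.
Height y(t) = 71.95 t − 4.905 t² = 222 gives 4.905 t² − 71.95 t + 222 = 0.
Quadratic formula: t = (71.95 ± √821.12) / 9.81 = (71.95 ± 28.66) / 9.81 → t = 4.413 s or 10.26 s.
The first (ascending) time is 4.413 s.

4.413 s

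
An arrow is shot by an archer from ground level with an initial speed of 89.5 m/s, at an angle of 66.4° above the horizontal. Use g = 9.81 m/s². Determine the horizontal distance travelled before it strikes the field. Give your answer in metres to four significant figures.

Horizontal component vₓ = 89.50 cos 66.4° = 35.83 m/s; vertical v_y0 = 89.50 sin 66.4° = 82.01 m/s.
Flight time T = 2 v_y0 / g = 16.72 s.
Range: R = vₓ T = 35.83 × 16.72 = 599.1 m.

599.1 m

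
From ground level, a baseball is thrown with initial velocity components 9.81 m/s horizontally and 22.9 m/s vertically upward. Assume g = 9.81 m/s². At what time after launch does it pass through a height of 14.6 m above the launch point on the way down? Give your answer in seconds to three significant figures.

Require v_y0 t − ½ g t² = 14.6, i.e. 4.905 t² − 22.90 t + 14.6 = 0.
Quadratic formula: t = (22.90 ± √237.96) / 9.81 = (22.90 ± 15.43) / 9.81 → t = 0.7619 s or 3.907 s.
The descending-branch root is 3.907 s.

3.91 s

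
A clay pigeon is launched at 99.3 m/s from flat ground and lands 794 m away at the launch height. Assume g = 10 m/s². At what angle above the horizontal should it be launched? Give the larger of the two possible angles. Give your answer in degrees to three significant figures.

From R = (v₀²/g) sin 2θ: sin 2θ = 10.0 × 794 / 9860.5 = 0.8052.
2θ = 53.63° or 180° − 53.63° = 126.4°, so θ = 26.82° or 63.18°.
The larger angle is 63.18°.

63.2°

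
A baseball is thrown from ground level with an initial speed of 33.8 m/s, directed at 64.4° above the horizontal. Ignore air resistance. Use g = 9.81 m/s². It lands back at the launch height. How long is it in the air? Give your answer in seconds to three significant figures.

Components: vₓ = 33.80 cos 64.4° = 14.60 m/s, v_y0 = 33.80 sin 64.4° = 30.48 m/s.
It returns to y = 0 when t = 2 v_y0 / g = 2(30.48)/9.81 = 6.214 s.

6.21 s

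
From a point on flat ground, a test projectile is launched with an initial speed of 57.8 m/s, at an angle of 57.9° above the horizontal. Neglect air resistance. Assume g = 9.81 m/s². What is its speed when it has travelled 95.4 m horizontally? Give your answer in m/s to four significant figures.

35.85 m/s

Components: vₓ = 57.80 cos 57.9° = 30.71 m/s, v_y0 = 57.80 sin 57.9° = 48.96 m/s.
Time to reach x = 95.4 m: t = x/vₓ = 95.4/30.71 = 3.106 s.
Vertical velocity there: v_y = v_y0 − g t = 48.96 − 9.81 × 3.106 = 18.49 m/s.
Speed: √(vₓ² + v_y²) = √(30.71² + 18.49²) = 35.85 m/s.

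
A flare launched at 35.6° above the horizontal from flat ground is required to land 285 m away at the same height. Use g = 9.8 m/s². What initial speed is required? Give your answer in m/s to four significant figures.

54.32 m/s

Level-ground range: R = v₀² sin(2θ)/g, so v₀ = √(gR / sin 2θ).
v₀ = √(9.80 × 285 / sin 71.20°) = √(2793 / 0.9466) = √2950.4 = 54.32 m/s.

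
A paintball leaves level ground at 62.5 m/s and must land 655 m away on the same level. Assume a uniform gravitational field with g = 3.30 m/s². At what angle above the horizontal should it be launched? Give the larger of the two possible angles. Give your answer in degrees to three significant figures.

Level-ground range R = v₀² sin(2θ)/g ⇒ sin(2θ) = gR/v₀² = 3.30 × 655 / 62.5² = 0.5533.
2θ = 33.60° or 180° − 33.60° = 146.4°, so θ = 16.80° or 73.20°.
The larger angle is 73.20°.

73.2°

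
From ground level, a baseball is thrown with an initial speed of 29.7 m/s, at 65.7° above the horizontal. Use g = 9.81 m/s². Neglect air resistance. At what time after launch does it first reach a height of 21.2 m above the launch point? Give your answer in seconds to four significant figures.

0.9450 s

Components: vₓ = 29.70 cos 65.7° = 12.22 m/s, v_y0 = 29.70 sin 65.7° = 27.07 m/s.
Set y = v_y0 t − ½ g t² = 21.2: 4.905 t² − 27.07 t + 21.2 = 0.
Quadratic formula: t = (27.07 ± √316.77) / 9.81 = (27.07 ± 17.80) / 9.81 → t = 0.9450 s or 4.574 s.
The first (ascending) time is 0.9450 s.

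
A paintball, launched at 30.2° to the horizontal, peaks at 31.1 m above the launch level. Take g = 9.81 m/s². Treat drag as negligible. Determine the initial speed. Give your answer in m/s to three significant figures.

49.1 m/s

At the peak v_y = 0, so v_y0 = √(2gH) = √(2 × 9.81 × 31.1) = 24.70 m/s.
v_y0 = v₀ sin θ ⇒ v₀ = 24.70 / sin 30.2° = 49.11 m/s.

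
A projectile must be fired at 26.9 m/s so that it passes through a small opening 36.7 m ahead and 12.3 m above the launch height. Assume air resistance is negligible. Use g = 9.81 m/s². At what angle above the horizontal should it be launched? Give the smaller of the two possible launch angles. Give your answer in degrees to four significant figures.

35.34°

Trajectory: y = x tanθ − g x² (1 + tan²θ)/(2v₀²). With x = 36.7, y = 12.3, v₀ = 26.9, g = 9.81:
9.130 tan²θ − 36.7 tanθ + (21.43) = 0.
tanθ = [36.7 ± √(36.7² − 4 × 9.130 × (21.43))] / (2 × 9.130) = (36.7 ± 23.75) / 18.26, giving tanθ = 0.7090 or 3.311.
θ = 35.34° or 73.19°; the smaller is 35.34°.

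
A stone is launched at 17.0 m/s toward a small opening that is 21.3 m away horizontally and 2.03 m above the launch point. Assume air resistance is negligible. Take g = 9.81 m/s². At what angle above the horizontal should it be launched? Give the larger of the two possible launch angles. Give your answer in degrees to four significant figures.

65.45°

Trajectory: y = x tanθ − g x² (1 + tan²θ)/(2v₀²). With x = 21.3, y = 2.03, v₀ = 17.0, g = 9.81:
7.700 tan²θ − 21.3 tanθ + (9.730) = 0.
tanθ = [21.3 ± √(21.3² − 4 × 7.700 × (9.730))] / (2 × 7.700) = (21.3 ± 12.41) / 15.40, giving tanθ = 0.5773 or 2.189.
θ = 30.00° or 65.45°; the larger is 65.45°.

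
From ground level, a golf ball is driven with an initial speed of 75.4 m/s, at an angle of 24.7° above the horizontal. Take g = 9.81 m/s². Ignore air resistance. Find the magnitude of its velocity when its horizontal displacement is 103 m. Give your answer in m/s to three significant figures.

70.5 m/s

vₓ = 75.40 cos 24.7° = 68.50 m/s; v_y0 = 75.40 sin 24.7° = 31.51 m/s.
x = vₓ t ⇒ t = 103/68.50 = 1.504 s.
Vertical velocity there: v_y = v_y0 − g t = 31.51 − 9.81 × 1.504 = 16.76 m/s.
Speed: √(vₓ² + v_y²) = √(68.50² + 16.76²) = 70.52 m/s.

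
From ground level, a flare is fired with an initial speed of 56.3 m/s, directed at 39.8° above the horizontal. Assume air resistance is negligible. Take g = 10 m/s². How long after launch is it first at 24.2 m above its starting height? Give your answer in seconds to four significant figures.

Horizontal component vₓ = 56.30 cos 39.8° = 43.25 m/s; vertical v_y0 = 56.30 sin 39.8° = 36.04 m/s.
Height y(t) = 36.04 t − 5.000 t² = 24.2 gives 5.000 t² − 36.04 t + 24.2 = 0.
Quadratic formula: t = (36.04 ± √814.75) / 10.0 = (36.04 ± 28.54) / 10.0 → t = 0.7494 s or 6.458 s.
The first (ascending) time is 0.7494 s.

0.7494 s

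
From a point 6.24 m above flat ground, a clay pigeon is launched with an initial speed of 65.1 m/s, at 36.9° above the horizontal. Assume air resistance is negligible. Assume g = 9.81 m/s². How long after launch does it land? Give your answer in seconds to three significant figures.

8.13 s

Horizontal component vₓ = 65.10 cos 36.9° = 52.06 m/s; vertical v_y0 = 65.10 sin 36.9° = 39.09 m/s.
The projectile lands when y = 6.24 + (39.09) t − ½·9.81·t² = 0. Positive root: t = (39.09 + √(39.09² + 2·9.81·6.24)) / 9.81 = (39.09 + 40.62) / 9.81 = 8.125 s.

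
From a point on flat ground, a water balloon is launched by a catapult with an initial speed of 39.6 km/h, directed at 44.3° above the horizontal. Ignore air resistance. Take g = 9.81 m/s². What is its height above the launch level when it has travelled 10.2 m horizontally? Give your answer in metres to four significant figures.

Convert: 39.6 km/h = 39.6/3.6 = 11.00 m/s.
Components: vₓ = 11.00 cos 44.3° = 7.873 m/s, v_y0 = 11.00 sin 44.3° = 7.683 m/s.
At x = 10.2 m, t = x/vₓ = 10.2/7.873 = 1.296 s.
Height: y = v_y0 t − ½ g t² = 7.683 × 1.296 − 4.905 × 1.296² = 9.954 − 8.234 = 1.720 m.

1.720 m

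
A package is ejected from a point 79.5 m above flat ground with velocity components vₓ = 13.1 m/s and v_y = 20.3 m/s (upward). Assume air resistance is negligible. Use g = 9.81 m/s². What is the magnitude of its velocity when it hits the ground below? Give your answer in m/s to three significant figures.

Vertical motion (up positive, ground at y = 0): 4.905 t² − (20.30) t − 79.5 = 0, so t = (20.30 + √(20.30² + 2·9.81·79.5)) / 9.81 = (20.30 + 44.41) / 9.81 = 6.596 s.
Vertical velocity at impact: v_y = v_y0 − g t = 20.30 − 9.81 × 6.596 = −44.41 m/s.
Speed: |v| = √(vₓ² + v_y²) = √(13.10² + 44.41²) = 46.30 m/s.

46.3 m/s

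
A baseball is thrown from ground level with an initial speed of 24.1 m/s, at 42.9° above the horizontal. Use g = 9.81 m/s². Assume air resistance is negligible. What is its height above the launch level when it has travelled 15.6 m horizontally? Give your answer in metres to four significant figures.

10.67 m

Resolve: vₓ = 24.10 cos 42.9° = 17.65 m/s and v_y0 = 24.10 sin 42.9° = 16.41 m/s.
At x = 15.6 m, t = x/vₓ = 15.6/17.65 = 0.8836 s.
Height: y = v_y0 t − ½ g t² = 16.41 × 0.8836 − 4.905 × 0.8836² = 14.50 − 3.830 = 10.67 m.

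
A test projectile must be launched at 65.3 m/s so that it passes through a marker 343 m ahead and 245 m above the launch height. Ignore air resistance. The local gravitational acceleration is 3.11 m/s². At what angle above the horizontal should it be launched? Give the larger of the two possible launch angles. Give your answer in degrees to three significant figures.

Trajectory: y = x tanθ − g x² (1 + tan²θ)/(2v₀²). With x = 343, y = 245, v₀ = 65.3, g = 3.11:
42.90 tan²θ − 343 tanθ + (287.9) = 0.
tanθ = [343 ± √(343² − 4 × 42.90 × (287.9))] / (2 × 42.90) = (343 ± 261.2) / 85.81, giving tanθ = 0.9530 or 7.042.
θ = 43.62° or 81.92°; the larger is 81.92°.

81.9°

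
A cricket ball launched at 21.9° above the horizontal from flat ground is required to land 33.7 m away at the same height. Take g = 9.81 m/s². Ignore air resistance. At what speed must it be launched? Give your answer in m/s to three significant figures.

Level-ground range: R = v₀² sin(2θ)/g, so v₀ = √(gR / sin 2θ).
v₀ = √(9.81 × 33.7 / sin 43.80°) = √(330.6 / 0.6921) = √477.64 = 21.86 m/s.

21.9 m/s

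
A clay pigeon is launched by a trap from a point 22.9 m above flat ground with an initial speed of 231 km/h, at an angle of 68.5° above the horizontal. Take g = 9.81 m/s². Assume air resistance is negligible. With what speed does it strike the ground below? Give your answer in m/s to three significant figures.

Convert: 231 km/h = 231/3.6 = 64.17 m/s.
vₓ = 64.17 cos 68.5° = 23.52 m/s; v_y0 = 64.17 sin 68.5° = 59.70 m/s.
The projectile lands when y = 22.9 + (59.70) t − ½·9.81·t² = 0. Positive root: t = (59.70 + √(59.70² + 2·9.81·22.9)) / 9.81 = (59.70 + 63.35) / 9.81 = 12.54 s.
Vertical velocity at impact: v_y = v_y0 − g t = 59.70 − 9.81 × 12.54 = −63.35 m/s.
Speed: |v| = √(vₓ² + v_y²) = √(23.52² + 63.35²) = 67.58 m/s.

67.6 m/s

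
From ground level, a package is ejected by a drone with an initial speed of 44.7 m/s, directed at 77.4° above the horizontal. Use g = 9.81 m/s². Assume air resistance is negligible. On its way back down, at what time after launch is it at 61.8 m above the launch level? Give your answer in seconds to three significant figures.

Components: vₓ = 44.70 cos 77.4° = 9.751 m/s, v_y0 = 44.70 sin 77.4° = 43.62 m/s.
Set y = v_y0 t − ½ g t² = 61.8: 4.905 t² − 43.62 t + 61.8 = 0.
t = [43.62 ± √(43.62² − 2·9.81·61.8)] / 9.81 = (43.62 ± 26.28) / 9.81, so t = 1.768 s or t = 7.125 s.
The descending-branch root is 7.125 s.

7.13 s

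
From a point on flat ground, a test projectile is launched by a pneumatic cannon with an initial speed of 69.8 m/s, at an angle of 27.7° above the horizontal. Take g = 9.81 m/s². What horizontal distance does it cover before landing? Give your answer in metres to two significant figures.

Resolve: vₓ = 69.80 cos 27.7° = 61.80 m/s and v_y0 = 69.80 sin 27.7° = 32.45 m/s.
Time aloft: T = 2 v_y0 / g = 2 × 32.45 / 9.81 = 6.615 s.
Range: R = vₓ T = 61.80 × 6.615 = 408.8 m.

410 m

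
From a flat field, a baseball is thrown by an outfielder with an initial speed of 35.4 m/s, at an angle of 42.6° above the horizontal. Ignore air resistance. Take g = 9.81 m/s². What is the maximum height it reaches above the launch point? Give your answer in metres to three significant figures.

29.3 m

Components: vₓ = 35.40 cos 42.6° = 26.06 m/s, v_y0 = 35.40 sin 42.6° = 23.96 m/s.
Peak height H = v_y0² / (2g) = 574.15 / 19.62 = 29.26 m.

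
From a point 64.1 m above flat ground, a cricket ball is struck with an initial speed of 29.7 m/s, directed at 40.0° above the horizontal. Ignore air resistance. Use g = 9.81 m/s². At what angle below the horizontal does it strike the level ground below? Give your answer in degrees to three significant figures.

Components: vₓ = 29.70 cos 40.0° = 22.75 m/s, v_y0 = 29.70 sin 40.0° = 19.09 m/s.
With up positive and y = 0 at the ground: y(t) = 64.1 + (19.09) t − 4.905 t². Setting y = 0 and taking the positive root: t = [19.09 + √(19.09² + 2·9.81·64.1)] / 9.81 = (19.09 + 40.28) / 9.81 = 6.052 s.
At impact: v_y = v_y0 − g t = −40.28 m/s; vₓ = 22.75 m/s.
Angle below horizontal: arctan(|v_y|/vₓ) = arctan(40.28/22.75) = 60.54°.

60.5°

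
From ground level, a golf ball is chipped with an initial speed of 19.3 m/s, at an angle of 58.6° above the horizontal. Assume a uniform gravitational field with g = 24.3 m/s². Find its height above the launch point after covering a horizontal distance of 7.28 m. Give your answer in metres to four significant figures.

vₓ = 19.30 cos 58.6° = 10.06 m/s; v_y0 = 19.30 sin 58.6° = 16.47 m/s.
Time to reach x = 7.28 m: t = x/vₓ = 7.28/10.06 = 0.7240 s.
Height: y = v_y0 t − ½ g t² = 16.47 × 0.7240 − 12.15 × 0.7240² = 11.93 − 6.368 = 5.558 m.

5.558 m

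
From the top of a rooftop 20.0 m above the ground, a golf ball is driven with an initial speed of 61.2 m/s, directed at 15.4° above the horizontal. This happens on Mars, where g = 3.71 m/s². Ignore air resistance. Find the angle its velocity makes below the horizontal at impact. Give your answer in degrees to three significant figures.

19.0°

Resolve: vₓ = 61.20 cos 15.4° = 59.00 m/s and v_y0 = 61.20 sin 15.4° = 16.25 m/s.
With up positive and y = 0 at the ground: y(t) = 20.0 + (16.25) t − 1.855 t². Setting y = 0 and taking the positive root: t = [16.25 + √(16.25² + 2·3.71·20.0)] / 3.71 = (16.25 + 20.31) / 3.71 = 9.855 s.
At impact: v_y = v_y0 − g t = −20.31 m/s; vₓ = 59.00 m/s.
Angle below horizontal: arctan(|v_y|/vₓ) = arctan(20.31/59.00) = 19.00°.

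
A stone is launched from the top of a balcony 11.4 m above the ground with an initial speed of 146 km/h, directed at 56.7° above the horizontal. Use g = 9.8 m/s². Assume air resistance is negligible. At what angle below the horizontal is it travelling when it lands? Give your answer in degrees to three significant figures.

59.0°

Convert: 146 km/h = 146/3.6 = 40.56 m/s.
vₓ = 40.56 cos 56.7° = 22.27 m/s; v_y0 = 40.56 sin 56.7° = 33.90 m/s.
The projectile lands when y = 11.4 + (33.90) t − ½·9.80·t² = 0. Positive root: t = (33.90 + √(33.90² + 2·9.80·11.4)) / 9.80 = (33.90 + 37.05) / 9.80 = 7.239 s.
At impact: v_y = v_y0 − g t = −37.05 m/s; vₓ = 22.27 m/s.
Angle below horizontal: arctan(|v_y|/vₓ) = arctan(37.05/22.27) = 58.99°.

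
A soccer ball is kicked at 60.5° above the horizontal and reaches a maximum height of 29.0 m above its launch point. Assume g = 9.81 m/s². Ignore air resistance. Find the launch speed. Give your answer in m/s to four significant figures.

At the peak v_y = 0, so v_y0 = √(2gH) = √(2 × 9.81 × 29.0) = 23.85 m/s.
v_y0 = v₀ sin θ ⇒ v₀ = 23.85 / sin 60.5° = 27.41 m/s.

27.41 m/s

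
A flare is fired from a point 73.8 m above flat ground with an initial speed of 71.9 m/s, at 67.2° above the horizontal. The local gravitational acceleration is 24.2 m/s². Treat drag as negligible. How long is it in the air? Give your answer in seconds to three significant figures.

Components: vₓ = 71.90 cos 67.2° = 27.86 m/s, v_y0 = 71.90 sin 67.2° = 66.28 m/s.
Vertical motion (up positive, ground at y = 0): 12.10 t² − (66.28) t − 73.8 = 0, so t = (66.28 + √(66.28² + 2·24.2·73.8)) / 24.2 = (66.28 + 89.25) / 24.2 = 6.427 s.

6.43 s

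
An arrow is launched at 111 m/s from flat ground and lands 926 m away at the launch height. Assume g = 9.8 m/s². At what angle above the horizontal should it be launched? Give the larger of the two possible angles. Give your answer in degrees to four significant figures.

R = v₀² sin 2θ / g gives sin 2θ = gR/v₀² = 9.80·926/111² = 0.7365.
2θ = 47.44° or 180° − 47.44° = 132.6°, so θ = 23.72° or 66.28°.
The larger angle is 66.28°.

66.28°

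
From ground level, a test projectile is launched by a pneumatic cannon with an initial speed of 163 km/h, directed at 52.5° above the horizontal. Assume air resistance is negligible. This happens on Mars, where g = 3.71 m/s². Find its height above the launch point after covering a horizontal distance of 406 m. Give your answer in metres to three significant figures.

Convert: 163 km/h = 163/3.6 = 45.28 m/s.
Horizontal component vₓ = 45.28 cos 52.5° = 27.56 m/s; vertical v_y0 = 45.28 sin 52.5° = 35.92 m/s.
At x = 406 m, t = x/vₓ = 406/27.56 = 14.73 s.
Height: y = v_y0 t − ½ g t² = 35.92 × 14.73 − 1.855 × 14.73² = 529.1 − 402.5 = 126.6 m.

127 m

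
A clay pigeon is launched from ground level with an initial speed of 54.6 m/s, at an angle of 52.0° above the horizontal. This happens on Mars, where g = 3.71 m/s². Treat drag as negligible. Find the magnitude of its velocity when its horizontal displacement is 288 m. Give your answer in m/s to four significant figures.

Components: vₓ = 54.60 cos 52.0° = 33.62 m/s, v_y0 = 54.60 sin 52.0° = 43.03 m/s.
Time to reach x = 288 m: t = x/vₓ = 288/33.62 = 8.568 s.
Vertical velocity there: v_y = v_y0 − g t = 43.03 − 3.71 × 8.568 = 11.24 m/s.
Speed: √(vₓ² + v_y²) = √(33.62² + 11.24²) = 35.44 m/s.

35.44 m/s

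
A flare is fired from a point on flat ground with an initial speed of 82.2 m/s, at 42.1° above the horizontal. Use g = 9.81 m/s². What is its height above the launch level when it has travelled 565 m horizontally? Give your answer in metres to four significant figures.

89.58 m

Components: vₓ = 82.20 cos 42.1° = 60.99 m/s, v_y0 = 82.20 sin 42.1° = 55.11 m/s.
At x = 565 m, t = x/vₓ = 565/60.99 = 9.264 s.
Height: y = v_y0 t − ½ g t² = 55.11 × 9.264 − 4.905 × 9.264² = 510.5 − 420.9 = 89.58 m.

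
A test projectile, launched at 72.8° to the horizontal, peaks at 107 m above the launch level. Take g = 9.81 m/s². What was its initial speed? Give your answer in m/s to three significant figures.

48.0 m/s

At the peak v_y = 0, so v_y0 = √(2gH) = √(2 × 9.81 × 107) = 45.82 m/s.
v_y0 = v₀ sin θ ⇒ v₀ = 45.82 / sin 72.8° = 47.96 m/s.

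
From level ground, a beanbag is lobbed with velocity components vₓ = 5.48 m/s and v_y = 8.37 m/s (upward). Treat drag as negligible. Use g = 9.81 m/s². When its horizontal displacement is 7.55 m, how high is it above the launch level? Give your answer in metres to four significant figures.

x = vₓ t ⇒ t = 7.55/5.480 = 1.378 s.
Height: y = v_y0 t − ½ g t² = 8.370 × 1.378 − 4.905 × 1.378² = 11.53 − 9.310 = 2.221 m.

2.221 m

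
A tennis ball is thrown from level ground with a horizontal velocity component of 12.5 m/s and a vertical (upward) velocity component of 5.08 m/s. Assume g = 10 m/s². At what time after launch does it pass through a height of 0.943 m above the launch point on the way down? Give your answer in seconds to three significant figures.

0.772 s

Height y(t) = 5.080 t − 5.000 t² = 0.943 gives 5.000 t² − 5.080 t + 0.943 = 0.
t = [5.080 ± √(5.080² − 2·10.0·0.943)] / 10.0 = (5.080 ± 2.636) / 10.0, so t = 0.2444 s or t = 0.7716 s.
The descending-branch root is 0.7716 s.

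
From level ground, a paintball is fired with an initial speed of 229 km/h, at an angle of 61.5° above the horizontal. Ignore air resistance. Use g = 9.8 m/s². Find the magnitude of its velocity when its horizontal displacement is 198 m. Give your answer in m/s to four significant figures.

31.40 m/s

Convert: 229 km/h = 229/3.6 = 63.61 m/s.
Horizontal component vₓ = 63.61 cos 61.5° = 30.35 m/s; vertical v_y0 = 63.61 sin 61.5° = 55.90 m/s.
x = vₓ t ⇒ t = 198/30.35 = 6.523 s.
Vertical velocity there: v_y = v_y0 − g t = 55.90 − 9.80 × 6.523 = −8.026 m/s.
Speed: √(vₓ² + v_y²) = √(30.35² + 8.026²) = 31.40 m/s.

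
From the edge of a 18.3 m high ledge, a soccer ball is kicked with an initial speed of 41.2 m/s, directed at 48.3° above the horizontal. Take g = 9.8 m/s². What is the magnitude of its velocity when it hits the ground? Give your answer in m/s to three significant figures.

Resolve: vₓ = 41.20 cos 48.3° = 27.41 m/s and v_y0 = 41.20 sin 48.3° = 30.76 m/s.
The projectile lands when y = 18.3 + (30.76) t − ½·9.80·t² = 0. Positive root: t = (30.76 + √(30.76² + 2·9.80·18.3)) / 9.80 = (30.76 + 36.12) / 9.80 = 6.825 s.
Vertical velocity at impact: v_y = v_y0 − g t = 30.76 − 9.80 × 6.825 = −36.12 m/s.
Speed: |v| = √(vₓ² + v_y²) = √(27.41² + 36.12²) = 45.34 m/s.

45.3 m/s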